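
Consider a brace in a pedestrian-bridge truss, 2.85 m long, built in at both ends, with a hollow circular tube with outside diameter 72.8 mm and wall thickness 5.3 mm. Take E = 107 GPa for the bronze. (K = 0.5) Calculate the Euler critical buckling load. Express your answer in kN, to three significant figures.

P_cr ≈ 335 kN

Inner diameter d_i = 72.8 − 2×5.3 = 62.20 mm
I = π(d_o⁴ − d_i⁴)/64 = π(72.8⁴ − 62.20⁴)/64 = 6.440×10^5 mm⁴
I = 6.440×10^5 mm⁴ = 6.440×10^-7 m⁴
Effective length L_e = K·L = 0.5 × 2.85 = 1.425 m
P_cr = π²EI / L_e² = π² × 107×10⁹ × 6.440×10^-7 / 1.425² = 3.349×10^5 N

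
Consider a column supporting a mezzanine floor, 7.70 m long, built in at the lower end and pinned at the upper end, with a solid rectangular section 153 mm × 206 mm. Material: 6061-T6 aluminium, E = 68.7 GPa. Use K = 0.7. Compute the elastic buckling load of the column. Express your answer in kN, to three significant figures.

P_cr ≈ 1430 kN

Buckling occurs about the weak axis: I_min = h·b³/12 with b = 153 mm (the shorter side).
I_min = 206×153³/12 = 6.148×10^7 mm⁴
I = 6.148×10^7 mm⁴ = 6.148×10^-5 m⁴
Effective length L_e = K·L = 0.7 × 7.70 = 5.390 m
P_cr = π²EI / L_e² = π² × 68.7×10⁹ × 6.148×10^-5 / 5.390² = 1.435×10^6 N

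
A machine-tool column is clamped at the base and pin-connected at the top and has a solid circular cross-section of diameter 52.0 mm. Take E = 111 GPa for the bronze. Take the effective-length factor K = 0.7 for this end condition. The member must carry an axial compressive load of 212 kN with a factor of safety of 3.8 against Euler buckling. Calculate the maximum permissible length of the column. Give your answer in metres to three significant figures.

I = πd⁴/64 = π×52.0⁴/64 = 3.589×10^5 mm⁴
I = 3.589×10^-7 m⁴
Required critical load P_cr = n·P = 3.8 × 212 = 805.6 kN = 8.056×10^5 N
From P_cr = π²EI/(K·L)²:  L = (1/K)·√(π²EI/P_cr) = (1/0.7)·√(π²×1.11×10^11×3.589×10^-7/8.056×10^5)
L = 0.998 m

L_max ≈ 0.998 m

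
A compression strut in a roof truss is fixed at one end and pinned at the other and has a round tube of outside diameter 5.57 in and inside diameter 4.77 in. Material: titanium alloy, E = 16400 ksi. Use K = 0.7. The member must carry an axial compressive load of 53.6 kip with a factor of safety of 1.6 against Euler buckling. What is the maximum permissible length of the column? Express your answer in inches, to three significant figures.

L_max ≈ 290 in

d_o = 5.57 in, d_i = 4.77 in
I = π(d_o⁴ − d_i⁴)/64 = π(5.57⁴ − 4.770⁴)/64 = 21.84 in⁴
Required critical load P_cr = n·P = 1.6 × 53.6 = 85.76 kip = 8.576×10^4 lb
From P_cr = π²EI/(K·L)²:  L = (1/K)·√(π²EI/P_cr) = (1/0.7)·√(π²×1.64×10^7×21.84/8.576×10^4)
L = 290 in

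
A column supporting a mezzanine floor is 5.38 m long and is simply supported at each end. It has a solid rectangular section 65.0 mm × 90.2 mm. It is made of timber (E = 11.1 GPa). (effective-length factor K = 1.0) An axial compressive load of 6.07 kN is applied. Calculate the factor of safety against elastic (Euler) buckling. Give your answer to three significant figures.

n ≈ 1.29

Buckling occurs about the weak axis: I_min = h·b³/12 with b = 65.0 mm (the shorter side).
I_min = 90.2×65.0³/12 = 2.064×10^6 mm⁴
I = 2.064×10^6 mm⁴ = 2.064×10^-6 m⁴
Effective length L_e = K·L = 1 × 5.38 = 5.380 m
P_cr = π²EI / L_e² = π² × 11.1×10⁹ × 2.064×10^-6 / 5.380² = 7.813×10^3 N
Factor of safety n = P_cr / P = 7.8131 / 6.07 = 1.29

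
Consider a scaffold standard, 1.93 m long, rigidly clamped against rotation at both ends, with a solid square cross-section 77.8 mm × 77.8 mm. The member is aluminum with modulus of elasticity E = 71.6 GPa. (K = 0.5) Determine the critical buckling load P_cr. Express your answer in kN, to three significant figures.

I = a⁴/12 = 77.8⁴/12 = 3.053×10^6 mm⁴
I = 3.053×10^6 mm⁴ = 3.053×10^-6 m⁴
Effective length L_e = K·L = 0.5 × 1.93 = 0.9650 m
P_cr = π²EI / L_e² = π² × 71.6×10⁹ × 3.053×10^-6 / 0.9650² = 2.317×10^6 N

P_cr ≈ 2320 kN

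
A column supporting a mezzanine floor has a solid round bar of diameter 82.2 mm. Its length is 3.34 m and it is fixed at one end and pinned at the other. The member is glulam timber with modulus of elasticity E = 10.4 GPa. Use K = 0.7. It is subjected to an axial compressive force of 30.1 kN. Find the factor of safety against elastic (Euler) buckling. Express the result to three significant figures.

n ≈ 1.40

I = πd⁴/64 = π×82.2⁴/64 = 2.241×10^6 mm⁴
I = 2.241×10^6 mm⁴ = 2.241×10^-6 m⁴
Effective length L_e = K·L = 0.7 × 3.34 = 2.338 m
P_cr = π²EI / L_e² = π² × 10.4×10⁹ × 2.241×10^-6 / 2.338² = 4.208×10^4 N
Factor of safety n = P_cr / P = 42.082 / 30.1 = 1.40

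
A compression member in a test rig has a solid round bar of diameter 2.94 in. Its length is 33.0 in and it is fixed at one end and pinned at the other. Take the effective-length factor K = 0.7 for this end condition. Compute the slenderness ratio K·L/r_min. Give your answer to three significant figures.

λ ≈ 31.4

I = πd⁴/64 = π×2.94⁴/64 = 3.667 in⁴
A = 6.789 in²;  r_min = √(I/A) = √(3.667/6.789) = 0.7350 in
L_e = K·L = 0.7 × 33.0 = 23.10 in
λ = L_e / r_min = 23.100 / 0.7350 = 31.4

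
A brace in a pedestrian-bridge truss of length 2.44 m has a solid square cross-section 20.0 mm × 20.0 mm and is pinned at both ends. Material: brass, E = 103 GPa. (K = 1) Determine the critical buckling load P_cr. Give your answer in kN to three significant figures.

I = a⁴/12 = 20.0⁴/12 = 1.333×10^4 mm⁴
I = 1.333×10^4 mm⁴ = 1.333×10^-8 m⁴
Effective length L_e = K·L = 1 × 2.44 = 2.440 m
P_cr = π²EI / L_e² = π² × 103×10⁹ × 1.333×10^-8 / 2.440² = 2.277×10^3 N

P_cr ≈ 2.28 kN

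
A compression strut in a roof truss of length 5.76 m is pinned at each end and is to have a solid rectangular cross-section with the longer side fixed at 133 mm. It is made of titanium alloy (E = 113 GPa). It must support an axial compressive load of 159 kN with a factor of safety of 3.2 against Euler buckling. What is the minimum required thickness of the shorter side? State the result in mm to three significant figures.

b ≈ 111 mm

Required P_cr = n·P = 3.2 × 159 = 508.8 kN
L_e = K·L = 1 × 5.76 = 5.760 m
Required I = P_cr·L_e²/(π²E) = 5.088×10^5 × 5.760² / (π² × 1.13×10^11) = 1.514×10^-5 m⁴
I_req = 1.514×10^7 mm⁴
Rectangle, weak axis: I_min = h·b³/12 with h = 133 mm fixed  ⇒  b = (12I/h)^(1/3) = 111 mm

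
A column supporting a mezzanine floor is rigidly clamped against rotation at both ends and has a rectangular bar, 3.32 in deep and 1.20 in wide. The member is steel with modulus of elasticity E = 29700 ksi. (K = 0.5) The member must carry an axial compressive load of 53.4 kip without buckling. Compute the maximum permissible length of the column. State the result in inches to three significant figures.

L_max ≈ 102 in

Buckling occurs about the weak axis: I_min = h·b³/12 with b = 1.20 in (the shorter side).
I_min = 3.32×1.20³/12 = 0.4781 in⁴
At the buckling limit P_cr = P = 5.340×10^4 lb
From P_cr = π²EI/(K·L)²:  L = (1/K)·√(π²EI/P_cr) = (1/0.5)·√(π²×2.97×10^7×0.4781/5.340×10^4)
L = 102 in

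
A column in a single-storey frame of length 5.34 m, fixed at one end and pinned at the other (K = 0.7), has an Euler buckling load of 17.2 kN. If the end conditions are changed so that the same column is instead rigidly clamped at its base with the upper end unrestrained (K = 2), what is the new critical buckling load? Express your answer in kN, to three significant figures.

P_cr ≈ 2.11 kN

P_cr ∝ 1/K², so P_cr,new = P_cr,old × (K_old/K_new)² = 17.2 × (0.7/2)²
= 17.2 × 0.1225 = 2.11 kN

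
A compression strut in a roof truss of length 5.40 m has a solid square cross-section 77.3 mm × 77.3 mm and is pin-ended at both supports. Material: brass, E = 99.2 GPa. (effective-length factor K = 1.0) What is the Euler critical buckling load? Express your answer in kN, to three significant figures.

I = a⁴/12 = 77.3⁴/12 = 2.975×10^6 mm⁴
I = 2.975×10^6 mm⁴ = 2.975×10^-6 m⁴
Effective length L_e = K·L = 1 × 5.40 = 5.400 m
P_cr = π²EI / L_e² = π² × 99.2×10⁹ × 2.975×10^-6 / 5.400² = 9.990×10^4 N

P_cr ≈ 99.9 kN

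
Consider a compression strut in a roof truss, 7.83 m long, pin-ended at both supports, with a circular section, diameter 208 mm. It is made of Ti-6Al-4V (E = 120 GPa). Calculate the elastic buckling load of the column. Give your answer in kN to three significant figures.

P_cr ≈ 1770 kN

I = πd⁴/64 = π×208⁴/64 = 9.188×10^7 mm⁴
I = 9.188×10^7 mm⁴ = 9.188×10^-5 m⁴
Effective length L_e = K·L = 1 × 7.83 = 7.830 m
P_cr = π²EI / L_e² = π² × 120×10⁹ × 9.188×10^-5 / 7.830² = 1.775×10^6 N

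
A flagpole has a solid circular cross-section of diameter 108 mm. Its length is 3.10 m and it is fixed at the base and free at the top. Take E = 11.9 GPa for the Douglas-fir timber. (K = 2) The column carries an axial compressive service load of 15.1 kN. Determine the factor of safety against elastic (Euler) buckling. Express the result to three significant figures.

n ≈ 1.35

I = πd⁴/64 = π×108⁴/64 = 6.678×10^6 mm⁴
I = 6.678×10^6 mm⁴ = 6.678×10^-6 m⁴
Effective length L_e = K·L = 2 × 3.10 = 6.200 m
P_cr = π²EI / L_e² = π² × 11.9×10⁹ × 6.678×10^-6 / 6.200² = 2.040×10^4 N
Factor of safety n = P_cr / P = 20.405 / 15.1 = 1.35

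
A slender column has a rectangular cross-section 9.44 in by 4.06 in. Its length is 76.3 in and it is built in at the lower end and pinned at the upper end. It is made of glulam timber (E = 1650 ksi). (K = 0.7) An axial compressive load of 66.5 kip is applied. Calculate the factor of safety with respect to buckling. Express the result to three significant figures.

Buckling occurs about the weak axis: I_min = h·b³/12 with b = 4.06 in (the shorter side).
I_min = 9.44×4.06³/12 = 52.65 in⁴
Effective length L_e = K·L = 0.7 × 76.3 = 53.41 in
P_cr = π²EI / L_e² = π² × 1650×10³ × 52.65 / 53.41² = 3.005×10^5 lb
Factor of safety n = P_cr / P = 300.54 / 66.5 = 4.52

n ≈ 4.52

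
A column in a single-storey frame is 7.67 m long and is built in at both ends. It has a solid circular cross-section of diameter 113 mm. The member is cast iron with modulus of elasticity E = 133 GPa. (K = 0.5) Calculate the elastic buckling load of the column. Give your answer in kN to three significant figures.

P_cr ≈ 714 kN

I = πd⁴/64 = π×113⁴/64 = 8.004×10^6 mm⁴
I = 8.004×10^6 mm⁴ = 8.004×10^-6 m⁴
Effective length L_e = K·L = 0.5 × 7.67 = 3.835 m
P_cr = π²EI / L_e² = π² × 133×10⁹ × 8.004×10^-6 / 3.835² = 7.143×10^5 N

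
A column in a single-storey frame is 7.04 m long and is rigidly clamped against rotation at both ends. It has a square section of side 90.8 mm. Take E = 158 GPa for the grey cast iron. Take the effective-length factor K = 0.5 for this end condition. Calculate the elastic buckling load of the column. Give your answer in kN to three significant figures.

I = a⁴/12 = 90.8⁴/12 = 5.665×10^6 mm⁴
I = 5.665×10^6 mm⁴ = 5.665×10^-6 m⁴
Effective length L_e = K·L = 0.5 × 7.04 = 3.520 m
P_cr = π²EI / L_e² = π² × 158×10⁹ × 5.665×10^-6 / 3.520² = 7.129×10^5 N

P_cr ≈ 713 kN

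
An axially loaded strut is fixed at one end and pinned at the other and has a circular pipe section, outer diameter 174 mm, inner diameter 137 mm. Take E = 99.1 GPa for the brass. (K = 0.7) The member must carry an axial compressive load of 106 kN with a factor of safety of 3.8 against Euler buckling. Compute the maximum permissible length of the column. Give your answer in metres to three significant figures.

L_max ≈ 11.7 m

d_o = 174 mm, d_i = 137 mm
I = π(d_o⁴ − d_i⁴)/64 = π(174⁴ − 137.0⁴)/64 = 2.770×10^7 mm⁴
I = 2.770×10^-5 m⁴
Required critical load P_cr = n·P = 3.8 × 106 = 402.8 kN = 4.028×10^5 N
From P_cr = π²EI/(K·L)²:  L = (1/K)·√(π²EI/P_cr) = (1/0.7)·√(π²×9.91×10^10×2.770×10^-5/4.028×10^5)
L = 11.7 m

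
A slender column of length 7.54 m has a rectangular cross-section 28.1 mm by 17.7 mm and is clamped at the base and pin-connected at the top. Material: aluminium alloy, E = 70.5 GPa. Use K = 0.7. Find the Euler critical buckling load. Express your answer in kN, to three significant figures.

Buckling occurs about the weak axis: I_min = h·b³/12 with b = 17.7 mm (the shorter side).
I_min = 28.1×17.7³/12 = 1.299×10^4 mm⁴
I = 1.299×10^4 mm⁴ = 1.299×10^-8 m⁴
Effective length L_e = K·L = 0.7 × 7.54 = 5.278 m
P_cr = π²EI / L_e² = π² × 70.5×10⁹ × 1.299×10^-8 / 5.278² = 324.3 N

P_cr ≈ 0.324 kN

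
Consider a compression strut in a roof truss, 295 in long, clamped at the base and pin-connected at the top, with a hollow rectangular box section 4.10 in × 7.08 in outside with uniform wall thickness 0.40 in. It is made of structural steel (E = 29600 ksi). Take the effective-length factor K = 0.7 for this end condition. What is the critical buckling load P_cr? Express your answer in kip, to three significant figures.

P_cr ≈ 150 kip

Inner dimensions: h_i = 7.08 − 2×0.40 = 6.280 in, b_i = 4.10 − 2×0.40 = 3.300 in
Weak-axis I_min = (h_o·b_o³ − h_i·b_i³)/12 with b_o = 4.10, b_i = 3.300 in (shorter outer/inner sides).
I_min = (7.08×4.10³ − 6.280×3.300³)/12 = 21.86 in⁴
Effective length L_e = K·L = 0.7 × 295 = 206.5 in
P_cr = π²EI / L_e² = π² × 29600×10³ × 21.86 / 206.5² = 1.497×10^5 lb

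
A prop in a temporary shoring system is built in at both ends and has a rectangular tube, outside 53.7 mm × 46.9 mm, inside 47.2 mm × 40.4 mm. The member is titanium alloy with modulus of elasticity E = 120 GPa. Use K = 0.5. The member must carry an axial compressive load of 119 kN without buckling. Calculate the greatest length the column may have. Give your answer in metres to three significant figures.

L_max ≈ 2.84 m

Weak-axis I_min = (h_o·b_o³ − h_i·b_i³)/12 with b_o = 46.9, b_i = 40.40 mm (shorter outer/inner sides).
I_min = (53.7×46.9³ − 47.20×40.40³)/12 = 2.023×10^5 mm⁴
I = 2.023×10^-7 m⁴
At the buckling limit P_cr = P = 1.190×10^5 N
From P_cr = π²EI/(K·L)²:  L = (1/K)·√(π²EI/P_cr) = (1/0.5)·√(π²×1.20×10^11×2.023×10^-7/1.190×10^5)
L = 2.84 m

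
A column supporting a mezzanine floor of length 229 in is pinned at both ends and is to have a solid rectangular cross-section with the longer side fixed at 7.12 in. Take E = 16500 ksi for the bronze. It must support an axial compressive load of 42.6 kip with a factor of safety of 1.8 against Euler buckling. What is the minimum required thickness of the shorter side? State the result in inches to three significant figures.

Required P_cr = n·P = 1.8 × 42.6 = 76.68 kip
L_e = K·L = 1 × 229 = 229.0 in
Required I = P_cr·L_e²/(π²E) = 7.668×10^4 × 229.0² / (π² × 1.65×10^7) = 24.69 in⁴
Rectangle, weak axis: I_min = h·b³/12 with h = 7.12 in fixed  ⇒  b = (12I/h)^(1/3) = 3.47 in

b ≈ 3.47 in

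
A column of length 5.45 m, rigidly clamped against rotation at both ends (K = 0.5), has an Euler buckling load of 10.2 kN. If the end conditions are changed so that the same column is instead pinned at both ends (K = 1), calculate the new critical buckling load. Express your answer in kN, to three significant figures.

P_cr ∝ 1/K², so P_cr,new = P_cr,old × (K_old/K_new)² = 10.2 × (0.5/1)²
= 10.2 × 0.2500 = 2.55 kN

P_cr ≈ 2.55 kN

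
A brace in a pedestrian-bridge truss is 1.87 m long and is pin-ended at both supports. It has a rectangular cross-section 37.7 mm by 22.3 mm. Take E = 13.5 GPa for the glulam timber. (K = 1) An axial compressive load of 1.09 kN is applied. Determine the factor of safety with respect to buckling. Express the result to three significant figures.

n ≈ 1.22

Buckling occurs about the weak axis: I_min = h·b³/12 with b = 22.3 mm (the shorter side).
I_min = 37.7×22.3³/12 = 3.484×10^4 mm⁴
I = 3.484×10^4 mm⁴ = 3.484×10^-8 m⁴
Effective length L_e = K·L = 1 × 1.87 = 1.870 m
P_cr = π²EI / L_e² = π² × 13.5×10⁹ × 3.484×10^-8 / 1.870² = 1.327×10^3 N
Factor of safety n = P_cr / P = 1.3275 / 1.09 = 1.22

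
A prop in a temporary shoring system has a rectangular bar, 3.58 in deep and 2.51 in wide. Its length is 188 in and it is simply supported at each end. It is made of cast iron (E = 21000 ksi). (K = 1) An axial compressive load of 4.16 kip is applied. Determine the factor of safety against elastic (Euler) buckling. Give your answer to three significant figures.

n ≈ 6.65

Buckling occurs about the weak axis: I_min = h·b³/12 with b = 2.51 in (the shorter side).
I_min = 3.58×2.51³/12 = 4.718 in⁴
Effective length L_e = K·L = 1 × 188 = 188.0 in
P_cr = π²EI / L_e² = π² × 21000×10³ × 4.718 / 188.0² = 2.766×10^4 lb
Factor of safety n = P_cr / P = 27.665 / 4.16 = 6.65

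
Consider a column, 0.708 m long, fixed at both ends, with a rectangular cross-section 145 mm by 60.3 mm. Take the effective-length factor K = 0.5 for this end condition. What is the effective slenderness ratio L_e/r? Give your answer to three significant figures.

λ ≈ 20.3

For a rectangle r_min = b/√12 = 60.3/√12 = 17.41 mm
L_e = K·L = 0.5 × 0.708 m = 0.3540 m = 354.00 mm
λ = L_e / r_min = 354.00 / 17.41 = 20.3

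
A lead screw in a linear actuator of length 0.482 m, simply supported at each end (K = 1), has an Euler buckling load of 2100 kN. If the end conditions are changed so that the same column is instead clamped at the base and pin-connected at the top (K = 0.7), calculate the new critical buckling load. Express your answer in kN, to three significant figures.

P_cr ∝ 1/K², so P_cr,new = P_cr,old × (K_old/K_new)² = 2100 × (1/0.7)²
= 2100 × 2.041 = 4290 kN

P_cr ≈ 4290 kN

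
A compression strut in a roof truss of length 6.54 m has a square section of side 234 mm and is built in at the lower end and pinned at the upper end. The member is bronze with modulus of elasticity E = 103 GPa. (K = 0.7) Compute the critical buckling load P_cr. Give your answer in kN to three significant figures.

I = a⁴/12 = 234⁴/12 = 2.499×10^8 mm⁴
I = 2.499×10^8 mm⁴ = 2.499×10^-4 m⁴
Effective length L_e = K·L = 0.7 × 6.54 = 4.578 m
P_cr = π²EI / L_e² = π² × 103×10⁹ × 2.499×10^-4 / 4.578² = 1.212×10^7 N

P_cr ≈ 12100 kN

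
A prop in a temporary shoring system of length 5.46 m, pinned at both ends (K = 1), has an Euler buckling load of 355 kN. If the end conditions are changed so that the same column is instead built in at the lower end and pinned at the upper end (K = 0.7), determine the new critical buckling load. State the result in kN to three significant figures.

P_cr ≈ 724 kN

P_cr ∝ 1/K², so P_cr,new = P_cr,old × (K_old/K_new)² = 355 × (1/0.7)²
= 355 × 2.041 = 724 kN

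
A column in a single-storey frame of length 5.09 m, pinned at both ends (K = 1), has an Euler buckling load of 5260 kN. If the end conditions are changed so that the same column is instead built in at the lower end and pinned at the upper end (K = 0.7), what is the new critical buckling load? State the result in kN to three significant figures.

P_cr ∝ 1/K², so P_cr,new = P_cr,old × (K_old/K_new)² = 5260 × (1/0.7)²
= 5260 × 2.041 = 10700 kN

P_cr ≈ 10700 kN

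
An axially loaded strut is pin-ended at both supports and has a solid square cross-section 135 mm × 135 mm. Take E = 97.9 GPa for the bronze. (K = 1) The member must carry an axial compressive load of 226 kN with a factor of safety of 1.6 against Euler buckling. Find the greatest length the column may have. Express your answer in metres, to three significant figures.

I = a⁴/12 = 135⁴/12 = 2.768×10^7 mm⁴
I = 2.768×10^-5 m⁴
Required critical load P_cr = n·P = 1.6 × 226 = 361.6 kN = 3.616×10^5 N
From P_cr = π²EI/(K·L)²:  L = (1/K)·√(π²EI/P_cr) = (1/1)·√(π²×9.79×10^10×2.768×10^-5/3.616×10^5)
L = 8.60 m

L_max ≈ 8.60 m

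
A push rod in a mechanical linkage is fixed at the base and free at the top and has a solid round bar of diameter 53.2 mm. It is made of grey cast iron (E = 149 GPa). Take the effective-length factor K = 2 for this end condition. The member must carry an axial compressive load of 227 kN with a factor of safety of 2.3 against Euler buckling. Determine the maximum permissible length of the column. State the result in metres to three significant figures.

I = πd⁴/64 = π×53.2⁴/64 = 3.932×10^5 mm⁴
I = 3.932×10^-7 m⁴
Required critical load P_cr = n·P = 2.3 × 227 = 522.1 kN = 5.221×10^5 N
From P_cr = π²EI/(K·L)²:  L = (1/K)·√(π²EI/P_cr) = (1/2)·√(π²×1.49×10^11×3.932×10^-7/5.221×10^5)
L = 0.526 m

L_max ≈ 0.526 m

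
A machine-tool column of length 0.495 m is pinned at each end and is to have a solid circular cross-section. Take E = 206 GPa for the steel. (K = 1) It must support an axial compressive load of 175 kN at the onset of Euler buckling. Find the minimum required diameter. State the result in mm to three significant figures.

d ≈ 25.6 mm

L_e = K·L = 1 × 0.495 = 0.4950 m
Required I = P_cr·L_e²/(π²E) = 1.750×10^5 × 0.4950² / (π² × 2.06×10^11) = 2.109×10^-8 m⁴
I_req = 2.109×10^4 mm⁴
Solid circle: I = πd⁴/64  ⇒  d = (64I/π)^(1/4) = (64×2.109×10^4/π)^(1/4) = 25.6 mm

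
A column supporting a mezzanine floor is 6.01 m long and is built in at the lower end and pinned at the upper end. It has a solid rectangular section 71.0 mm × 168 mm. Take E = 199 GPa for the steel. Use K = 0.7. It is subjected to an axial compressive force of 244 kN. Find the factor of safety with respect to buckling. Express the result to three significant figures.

Buckling occurs about the weak axis: I_min = h·b³/12 with b = 71.0 mm (the shorter side).
I_min = 168×71.0³/12 = 5.011×10^6 mm⁴
I = 5.011×10^6 mm⁴ = 5.011×10^-6 m⁴
Effective length L_e = K·L = 0.7 × 6.01 = 4.207 m
P_cr = π²EI / L_e² = π² × 199×10⁹ × 5.011×10^-6 / 4.207² = 5.560×10^5 N
Factor of safety n = P_cr / P = 556.05 / 244 = 2.28

n ≈ 2.28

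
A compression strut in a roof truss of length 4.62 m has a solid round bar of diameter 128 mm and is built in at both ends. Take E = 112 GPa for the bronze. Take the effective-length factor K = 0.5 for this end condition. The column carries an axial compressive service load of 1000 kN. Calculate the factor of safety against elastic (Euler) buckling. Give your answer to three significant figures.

n ≈ 2.73

I = πd⁴/64 = π×128⁴/64 = 1.318×10^7 mm⁴
I = 1.318×10^7 mm⁴ = 1.318×10^-5 m⁴
Effective length L_e = K·L = 0.5 × 4.62 = 2.310 m
P_cr = π²EI / L_e² = π² × 112×10⁹ × 1.318×10^-5 / 2.310² = 2.730×10^6 N
Factor of safety n = P_cr / P = 2729.6 / 1000 = 2.73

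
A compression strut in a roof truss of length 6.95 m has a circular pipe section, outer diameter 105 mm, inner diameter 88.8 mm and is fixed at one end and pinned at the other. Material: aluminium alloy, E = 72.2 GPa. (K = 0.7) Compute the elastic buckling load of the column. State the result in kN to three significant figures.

d_o = 105 mm, d_i = 88.8 mm
I = π(d_o⁴ − d_i⁴)/64 = π(105⁴ − 88.80⁴)/64 = 2.914×10^6 mm⁴
I = 2.914×10^6 mm⁴ = 2.914×10^-6 m⁴
Effective length L_e = K·L = 0.7 × 6.95 = 4.865 m
P_cr = π²EI / L_e² = π² × 72.2×10⁹ × 2.914×10^-6 / 4.865² = 8.774×10^4 N

P_cr ≈ 87.7 kN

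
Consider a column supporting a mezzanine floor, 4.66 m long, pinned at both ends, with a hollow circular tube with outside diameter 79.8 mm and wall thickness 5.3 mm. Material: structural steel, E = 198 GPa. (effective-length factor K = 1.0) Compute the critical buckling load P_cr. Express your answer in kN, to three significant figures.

Inner diameter d_i = 79.8 − 2×5.3 = 69.20 mm
I = π(d_o⁴ − d_i⁴)/64 = π(79.8⁴ − 69.20⁴)/64 = 8.650×10^5 mm⁴
I = 8.650×10^5 mm⁴ = 8.650×10^-7 m⁴
Effective length L_e = K·L = 1 × 4.66 = 4.660 m
P_cr = π²EI / L_e² = π² × 198×10⁹ × 8.650×10^-7 / 4.660² = 7.784×10^4 N

P_cr ≈ 77.8 kN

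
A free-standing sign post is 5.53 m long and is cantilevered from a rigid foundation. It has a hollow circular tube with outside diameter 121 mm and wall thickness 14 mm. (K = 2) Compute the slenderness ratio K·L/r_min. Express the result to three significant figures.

Inner diameter d_i = 121 − 2×14 = 93.00 mm
I = π(d_o⁴ − d_i⁴)/64 = π(121⁴ − 93.00⁴)/64 = 6.850×10^6 mm⁴
A = 4.706×10^3 mm²;  r_min = √(I/A) = √(6.850×10^6/4.706×10^3) = 38.15 mm
L_e = K·L = 2 × 5.53 m = 11.06 m = 11060 mm
λ = L_e / r_min = 11060 / 38.15 = 290

λ ≈ 290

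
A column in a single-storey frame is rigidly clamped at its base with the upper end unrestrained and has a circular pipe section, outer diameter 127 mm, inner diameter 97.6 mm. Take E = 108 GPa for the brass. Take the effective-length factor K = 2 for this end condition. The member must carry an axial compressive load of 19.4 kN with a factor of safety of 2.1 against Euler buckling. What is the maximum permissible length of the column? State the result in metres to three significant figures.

d_o = 127 mm, d_i = 97.6 mm
I = π(d_o⁴ − d_i⁴)/64 = π(127⁴ − 97.60⁴)/64 = 8.316×10^6 mm⁴
I = 8.316×10^-6 m⁴
Required critical load P_cr = n·P = 2.1 × 19.4 = 40.74 kN = 4.074×10^4 N
From P_cr = π²EI/(K·L)²:  L = (1/K)·√(π²EI/P_cr) = (1/2)·√(π²×1.08×10^11×8.316×10^-6/4.074×10^4)
L = 7.38 m

L_max ≈ 7.38 m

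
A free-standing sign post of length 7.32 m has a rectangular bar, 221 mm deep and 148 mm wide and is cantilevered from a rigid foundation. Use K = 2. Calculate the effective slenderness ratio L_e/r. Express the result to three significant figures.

Buckling occurs about the weak axis: I_min = h·b³/12 with b = 148 mm (the shorter side).
I_min = 221×148³/12 = 5.970×10^7 mm⁴
A = 3.271×10^4 mm²;  r_min = √(I/A) = √(5.970×10^7/3.271×10^4) = 42.72 mm
L_e = K·L = 2 × 7.32 m = 14.64 m = 14640 mm
λ = L_e / r_min = 14640 / 42.72 = 343

λ ≈ 343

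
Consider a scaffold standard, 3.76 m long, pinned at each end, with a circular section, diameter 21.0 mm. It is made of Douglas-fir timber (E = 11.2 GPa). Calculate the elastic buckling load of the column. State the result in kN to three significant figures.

I = πd⁴/64 = π×21.0⁴/64 = 9.547×10^3 mm⁴
I = 9.547×10^3 mm⁴ = 9.547×10^-9 m⁴
Effective length L_e = K·L = 1 × 3.76 = 3.760 m
P_cr = π²EI / L_e² = π² × 11.2×10⁹ × 9.547×10^-9 / 3.760² = 74.64 N

P_cr ≈ 0.0746 kN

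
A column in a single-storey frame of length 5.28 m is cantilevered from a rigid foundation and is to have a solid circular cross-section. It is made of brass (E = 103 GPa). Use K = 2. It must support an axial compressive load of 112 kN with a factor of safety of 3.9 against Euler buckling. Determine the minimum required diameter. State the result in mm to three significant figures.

Required P_cr = n·P = 3.9 × 112 = 436.8 kN
L_e = K·L = 2 × 5.28 = 10.56 m
Required I = P_cr·L_e²/(π²E) = 4.368×10^5 × 10.56² / (π² × 1.03×10^11) = 4.792×10^-5 m⁴
I_req = 4.792×10^7 mm⁴
Solid circle: I = πd⁴/64  ⇒  d = (64I/π)^(1/4) = (64×4.792×10^7/π)^(1/4) = 177 mm

d ≈ 177 mm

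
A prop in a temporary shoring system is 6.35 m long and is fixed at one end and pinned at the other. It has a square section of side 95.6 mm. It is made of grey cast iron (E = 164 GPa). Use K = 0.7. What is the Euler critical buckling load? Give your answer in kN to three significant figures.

P_cr ≈ 570 kN

I = a⁴/12 = 95.6⁴/12 = 6.961×10^6 mm⁴
I = 6.961×10^6 mm⁴ = 6.961×10^-6 m⁴
Effective length L_e = K·L = 0.7 × 6.35 = 4.445 m
P_cr = π²EI / L_e² = π² × 164×10⁹ × 6.961×10^-6 / 4.445² = 5.702×10^5 N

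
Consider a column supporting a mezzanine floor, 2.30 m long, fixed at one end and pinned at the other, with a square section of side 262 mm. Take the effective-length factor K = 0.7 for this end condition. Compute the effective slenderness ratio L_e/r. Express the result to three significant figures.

λ ≈ 21.3

For a square r = a/√12 = 262/√12 = 75.63 mm
L_e = K·L = 0.7 × 2.30 m = 1.610 m = 1610.0 mm
λ = L_e / r_min = 1610.0 / 75.63 = 21.3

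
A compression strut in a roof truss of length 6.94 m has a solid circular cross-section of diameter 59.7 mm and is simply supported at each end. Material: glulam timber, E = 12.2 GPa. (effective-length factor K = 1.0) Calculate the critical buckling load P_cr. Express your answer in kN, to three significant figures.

I = πd⁴/64 = π×59.7⁴/64 = 6.235×10^5 mm⁴
I = 6.235×10^5 mm⁴ = 6.235×10^-7 m⁴
Effective length L_e = K·L = 1 × 6.94 = 6.940 m
P_cr = π²EI / L_e² = π² × 12.2×10⁹ × 6.235×10^-7 / 6.940² = 1.559×10^3 N

P_cr ≈ 1.56 kN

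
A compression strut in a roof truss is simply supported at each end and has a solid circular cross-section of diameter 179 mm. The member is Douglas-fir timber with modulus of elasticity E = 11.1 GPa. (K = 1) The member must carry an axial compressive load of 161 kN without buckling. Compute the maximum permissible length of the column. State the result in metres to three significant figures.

I = πd⁴/64 = π×179⁴/64 = 5.039×10^7 mm⁴
I = 5.039×10^-5 m⁴
At the buckling limit P_cr = P = 1.610×10^5 N
From P_cr = π²EI/(K·L)²:  L = (1/K)·√(π²EI/P_cr) = (1/1)·√(π²×1.11×10^10×5.039×10^-5/1.610×10^5)
L = 5.86 m

L_max ≈ 5.86 m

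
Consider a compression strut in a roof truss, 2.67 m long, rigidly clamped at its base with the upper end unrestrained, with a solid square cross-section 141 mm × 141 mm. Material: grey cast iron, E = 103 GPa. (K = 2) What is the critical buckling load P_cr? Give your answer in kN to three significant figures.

I = a⁴/12 = 141⁴/12 = 3.294×10^7 mm⁴
I = 3.294×10^7 mm⁴ = 3.294×10^-5 m⁴
Effective length L_e = K·L = 2 × 2.67 = 5.340 m
P_cr = π²EI / L_e² = π² × 103×10⁹ × 3.294×10^-5 / 5.340² = 1.174×10^6 N

P_cr ≈ 1170 kN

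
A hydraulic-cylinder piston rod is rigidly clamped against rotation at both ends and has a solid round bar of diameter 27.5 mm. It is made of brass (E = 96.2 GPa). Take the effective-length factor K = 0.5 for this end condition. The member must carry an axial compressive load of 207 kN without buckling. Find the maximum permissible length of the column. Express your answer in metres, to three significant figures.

I = πd⁴/64 = π×27.5⁴/64 = 2.807×10^4 mm⁴
I = 2.807×10^-8 m⁴
At the buckling limit P_cr = P = 2.070×10^5 N
From P_cr = π²EI/(K·L)²:  L = (1/K)·√(π²EI/P_cr) = (1/0.5)·√(π²×9.62×10^10×2.807×10^-8/2.070×10^5)
L = 0.718 m

L_max ≈ 0.718 m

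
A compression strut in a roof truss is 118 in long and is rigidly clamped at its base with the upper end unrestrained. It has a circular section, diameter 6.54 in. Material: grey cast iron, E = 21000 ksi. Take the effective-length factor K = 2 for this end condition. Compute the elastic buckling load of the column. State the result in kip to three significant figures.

I = πd⁴/64 = π×6.54⁴/64 = 89.80 in⁴
Effective length L_e = K·L = 2 × 118 = 236.0 in
P_cr = π²EI / L_e² = π² × 21000×10³ × 89.80 / 236.0² = 3.342×10^5 lb

P_cr ≈ 334 kip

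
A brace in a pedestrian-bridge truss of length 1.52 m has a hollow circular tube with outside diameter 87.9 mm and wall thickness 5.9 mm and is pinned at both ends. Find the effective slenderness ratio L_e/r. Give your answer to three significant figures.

λ ≈ 52.3

Inner diameter d_i = 87.9 − 2×5.9 = 76.10 mm
I = π(d_o⁴ − d_i⁴)/64 = π(87.9⁴ − 76.10⁴)/64 = 1.284×10^6 mm⁴
A = 1.520×10^3 mm²;  r_min = √(I/A) = √(1.284×10^6/1.520×10^3) = 29.07 mm
L_e = K·L = 1 × 1.52 m = 1.520 m = 1520.0 mm
λ = L_e / r_min = 1520.0 / 29.07 = 52.3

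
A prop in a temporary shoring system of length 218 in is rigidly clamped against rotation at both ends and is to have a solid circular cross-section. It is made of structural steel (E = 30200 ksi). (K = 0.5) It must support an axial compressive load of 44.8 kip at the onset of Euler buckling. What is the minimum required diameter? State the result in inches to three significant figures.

L_e = K·L = 0.5 × 218 = 109.0 in
Required I = P_cr·L_e²/(π²E) = 4.480×10^4 × 109.0² / (π² × 3.02×10^7) = 1.786 in⁴
Solid circle: I = πd⁴/64  ⇒  d = (64I/π)^(1/4) = (64×1.786/π)^(1/4) = 2.46 in

d ≈ 2.46 in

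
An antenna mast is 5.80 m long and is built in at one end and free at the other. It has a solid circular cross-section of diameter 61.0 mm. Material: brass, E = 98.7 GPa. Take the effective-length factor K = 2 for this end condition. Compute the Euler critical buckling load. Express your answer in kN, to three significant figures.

P_cr ≈ 4.92 kN

I = πd⁴/64 = π×61.0⁴/64 = 6.797×10^5 mm⁴
I = 6.797×10^5 mm⁴ = 6.797×10^-7 m⁴
Effective length L_e = K·L = 2 × 5.80 = 11.60 m
P_cr = π²EI / L_e² = π² × 98.7×10⁹ × 6.797×10^-7 / 11.60² = 4.920×10^3 N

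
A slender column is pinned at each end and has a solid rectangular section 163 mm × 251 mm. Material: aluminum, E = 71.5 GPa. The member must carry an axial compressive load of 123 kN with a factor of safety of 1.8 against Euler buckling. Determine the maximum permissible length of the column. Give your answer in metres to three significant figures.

Buckling occurs about the weak axis: I_min = h·b³/12 with b = 163 mm (the shorter side).
I_min = 251×163³/12 = 9.058×10^7 mm⁴
I = 9.058×10^-5 m⁴
Required critical load P_cr = n·P = 1.8 × 123 = 221.4 kN = 2.214×10^5 N
From P_cr = π²EI/(K·L)²:  L = (1/K)·√(π²EI/P_cr) = (1/1)·√(π²×7.15×10^10×9.058×10^-5/2.214×10^5)
L = 17.0 m

L_max ≈ 17.0 m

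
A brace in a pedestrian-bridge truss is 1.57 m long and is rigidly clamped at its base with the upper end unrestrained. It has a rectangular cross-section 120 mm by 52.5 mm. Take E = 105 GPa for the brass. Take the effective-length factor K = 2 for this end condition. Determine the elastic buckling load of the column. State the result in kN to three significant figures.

Buckling occurs about the weak axis: I_min = h·b³/12 with b = 52.5 mm (the shorter side).
I_min = 120×52.5³/12 = 1.447×10^6 mm⁴
I = 1.447×10^6 mm⁴ = 1.447×10^-6 m⁴
Effective length L_e = K·L = 2 × 1.57 = 3.140 m
P_cr = π²EI / L_e² = π² × 105×10⁹ × 1.447×10^-6 / 3.140² = 1.521×10^5 N

P_cr ≈ 152 kN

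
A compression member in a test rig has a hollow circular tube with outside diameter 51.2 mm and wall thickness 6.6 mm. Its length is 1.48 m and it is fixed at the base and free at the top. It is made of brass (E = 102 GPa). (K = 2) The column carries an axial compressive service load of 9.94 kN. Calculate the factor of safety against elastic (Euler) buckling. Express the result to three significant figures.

n ≈ 2.72

Inner diameter d_i = 51.2 − 2×6.6 = 38.00 mm
I = π(d_o⁴ − d_i⁴)/64 = π(51.2⁴ − 38.00⁴)/64 = 2.350×10^5 mm⁴
I = 2.350×10^5 mm⁴ = 2.350×10^-7 m⁴
Effective length L_e = K·L = 2 × 1.48 = 2.960 m
P_cr = π²EI / L_e² = π² × 102×10⁹ × 2.350×10^-7 / 2.960² = 2.700×10^4 N
Factor of safety n = P_cr / P = 26.998 / 9.94 = 2.72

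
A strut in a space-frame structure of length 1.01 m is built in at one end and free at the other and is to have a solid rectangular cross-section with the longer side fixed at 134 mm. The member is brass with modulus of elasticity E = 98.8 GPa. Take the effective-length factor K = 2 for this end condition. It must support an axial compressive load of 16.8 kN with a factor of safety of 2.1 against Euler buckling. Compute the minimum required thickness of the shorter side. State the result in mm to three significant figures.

b ≈ 23.6 mm

Required P_cr = n·P = 2.1 × 16.8 = 35.28 kN
L_e = K·L = 2 × 1.01 = 2.020 m
Required I = P_cr·L_e²/(π²E) = 3.528×10^4 × 2.020² / (π² × 9.88×10^10) = 1.476×10^-7 m⁴
I_req = 1.476×10^5 mm⁴
Rectangle, weak axis: I_min = h·b³/12 with h = 134 mm fixed  ⇒  b = (12I/h)^(1/3) = 23.6 mm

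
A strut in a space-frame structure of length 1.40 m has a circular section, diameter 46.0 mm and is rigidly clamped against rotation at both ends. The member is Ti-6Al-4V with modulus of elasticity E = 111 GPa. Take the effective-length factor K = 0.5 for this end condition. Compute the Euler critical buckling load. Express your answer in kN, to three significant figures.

P_cr ≈ 491 kN

I = πd⁴/64 = π×46.0⁴/64 = 2.198×10^5 mm⁴
I = 2.198×10^5 mm⁴ = 2.198×10^-7 m⁴
Effective length L_e = K·L = 0.5 × 1.40 = 0.7000 m
P_cr = π²EI / L_e² = π² × 111×10⁹ × 2.198×10^-7 / 0.7000² = 4.914×10^5 N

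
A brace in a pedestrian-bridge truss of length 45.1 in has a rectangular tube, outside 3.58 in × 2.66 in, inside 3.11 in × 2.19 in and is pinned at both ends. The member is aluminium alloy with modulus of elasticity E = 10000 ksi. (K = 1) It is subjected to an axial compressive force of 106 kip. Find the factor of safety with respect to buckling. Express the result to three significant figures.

Weak-axis I_min = (h_o·b_o³ − h_i·b_i³)/12 with b_o = 2.66, b_i = 2.190 in (shorter outer/inner sides).
I_min = (3.58×2.66³ − 3.110×2.190³)/12 = 2.893 in⁴
Effective length L_e = K·L = 1 × 45.1 = 45.10 in
P_cr = π²EI / L_e² = π² × 10000×10³ × 2.893 / 45.10² = 1.404×10^5 lb
Factor of safety n = P_cr / P = 140.37 / 106 = 1.32

n ≈ 1.32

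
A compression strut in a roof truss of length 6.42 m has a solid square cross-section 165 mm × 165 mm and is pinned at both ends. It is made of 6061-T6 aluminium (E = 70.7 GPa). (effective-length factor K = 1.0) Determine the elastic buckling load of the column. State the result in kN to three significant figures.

I = a⁴/12 = 165⁴/12 = 6.177×10^7 mm⁴
I = 6.177×10^7 mm⁴ = 6.177×10^-5 m⁴
Effective length L_e = K·L = 1 × 6.42 = 6.420 m
P_cr = π²EI / L_e² = π² × 70.7×10⁹ × 6.177×10^-5 / 6.420² = 1.046×10^6 N

P_cr ≈ 1050 kN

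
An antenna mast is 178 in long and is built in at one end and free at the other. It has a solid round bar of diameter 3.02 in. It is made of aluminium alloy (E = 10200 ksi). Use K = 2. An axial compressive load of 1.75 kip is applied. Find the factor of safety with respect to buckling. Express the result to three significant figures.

I = πd⁴/64 = π×3.02⁴/64 = 4.083 in⁴
Effective length L_e = K·L = 2 × 178 = 356.0 in
P_cr = π²EI / L_e² = π² × 10200×10³ × 4.083 / 356.0² = 3.243×10^3 lb
Factor of safety n = P_cr / P = 3.2434 / 1.75 = 1.85

n ≈ 1.85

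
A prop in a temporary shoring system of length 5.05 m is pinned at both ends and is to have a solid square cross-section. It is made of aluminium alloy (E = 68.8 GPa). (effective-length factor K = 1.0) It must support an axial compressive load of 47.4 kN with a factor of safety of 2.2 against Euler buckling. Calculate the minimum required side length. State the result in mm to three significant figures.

a ≈ 82.8 mm

Required P_cr = n·P = 2.2 × 47.4 = 104.3 kN
L_e = K·L = 1 × 5.05 = 5.050 m
Required I = P_cr·L_e²/(π²E) = 1.043×10^5 × 5.050² / (π² × 6.88×10^10) = 3.916×10^-6 m⁴
I_req = 3.916×10^6 mm⁴
Solid square: I = a⁴/12  ⇒  a = (12I)^(1/4) = (12×3.916×10^6)^(1/4) = 82.8 mm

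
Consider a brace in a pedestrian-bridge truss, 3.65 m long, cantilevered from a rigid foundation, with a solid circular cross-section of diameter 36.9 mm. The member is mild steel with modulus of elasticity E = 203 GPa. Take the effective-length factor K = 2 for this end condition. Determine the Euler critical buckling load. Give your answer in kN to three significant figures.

P_cr ≈ 3.42 kN

I = πd⁴/64 = π×36.9⁴/64 = 9.101×10^4 mm⁴
I = 9.101×10^4 mm⁴ = 9.101×10^-8 m⁴
Effective length L_e = K·L = 2 × 3.65 = 7.300 m
P_cr = π²EI / L_e² = π² × 203×10⁹ × 9.101×10^-8 / 7.300² = 3.422×10^3 N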